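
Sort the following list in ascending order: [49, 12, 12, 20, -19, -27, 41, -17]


Original list: [49, 12, 12, 20, -19, -27, 41, -17]
Repeatedly take the smallest remaining element:
  Remaining [49, 12, 12, 20, -19, -27, 41, -17] -> smallest is -27
  Remaining [49, 12, 12, 20, -19, 41, -17] -> smallest is -19
  Remaining [49, 12, 12, 20, 41, -17] -> smallest is -17
  Remaining [49, 12, 12, 20, 41] -> smallest is 12
  Remaining [49, 12, 20, 41] -> smallest is 12
  Remaining [49, 20, 41] -> smallest is 20
  Remaining [49, 41] -> smallest is 41
  Remaining [49] -> smallest is 49
Collecting the picks in order gives the sorted list.
Final answer: [-27, -19, -17, 12, 12, 20, 41, 49]


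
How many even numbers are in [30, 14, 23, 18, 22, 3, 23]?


Check each element:
  30 is even
  14 is even
  23 is odd
  18 is even
  22 is even
  3 is odd
  23 is odd
Evens: [30, 14, 18, 22]
Count of evens = 4
Final answer: 4


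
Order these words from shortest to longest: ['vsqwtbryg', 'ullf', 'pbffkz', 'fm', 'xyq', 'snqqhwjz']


Compute lengths:
  'vsqwtbryg' has length 9
  'ullf' has length 4
  'pbffkz' has length 6
  'fm' has length 2
  'xyq' has length 3
  'snqqhwjz' has length 8
Lengths in increasing order: 2 < 3 < 4 < 6 < 8 < 9
Listing the words in that order gives the answer.
Final answer: ['fm', 'xyq', 'ullf', 'pbffkz', 'snqqhwjz', 'vsqwtbryg']


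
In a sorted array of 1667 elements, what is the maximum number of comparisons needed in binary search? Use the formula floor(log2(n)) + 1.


Binary search halves the search space each step.
Maximum comparisons = floor(log2(1667)) + 1
log2(1667) = 10.703
floor(log2(1667)) = 10, so 10 + 1 = 11
Final answer: 11


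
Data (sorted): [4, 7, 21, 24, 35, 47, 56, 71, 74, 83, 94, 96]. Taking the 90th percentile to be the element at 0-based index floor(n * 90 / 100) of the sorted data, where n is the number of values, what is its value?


The dataset has n = 12 elements.
Index = floor(12 * 90 / 100) = floor(1080 / 100) = floor(10.8) = 10
Counting from index 0 in the sorted data, the element at index 10 is 94.
Final answer: 94


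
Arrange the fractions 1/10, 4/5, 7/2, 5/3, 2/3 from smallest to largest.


Convert to decimal for comparison:
  1/10 = 0.1
  4/5 = 0.8
  7/2 = 3.5
  5/3 = 1.6667
  2/3 = 0.6667
Decimals in increasing order: 0.1 < 0.6667 < 0.8 < 1.6667 < 3.5
Writing each back as its fraction gives the sorted order.
Final answer: 1/10, 2/3, 4/5, 5/3, 7/2


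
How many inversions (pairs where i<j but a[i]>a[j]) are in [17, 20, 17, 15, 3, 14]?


For each element, count the later elements that are smaller than it:
  17 (index 0): smaller elements after it = [15, 3, 14] -> 3
  20 (index 1): smaller elements after it = [17, 15, 3, 14] -> 4
  17 (index 2): smaller elements after it = [15, 3, 14] -> 3
  15 (index 3): smaller elements after it = [3, 14] -> 2
  3 (index 4): smaller elements after it = [] -> 0
Total inversions = 3 + 4 + 3 + 2 + 0 = 12
Final answer: 12


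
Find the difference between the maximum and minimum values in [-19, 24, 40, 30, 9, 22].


Maximum value: 40
Minimum value: -19
Range = 40 - (-19) = 59
Final answer: 59


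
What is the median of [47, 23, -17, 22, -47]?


First, sort the list: [-47, -17, 22, 23, 47]
The list has 5 elements (odd count).
The middle index is 2 (0-based), and the element there is 22.
Final answer: 22


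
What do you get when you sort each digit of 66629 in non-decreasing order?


The number 66629 has digits: 6, 6, 6, 2, 9
Sorted: 2, 6, 6, 6, 9
Joining the sorted digits gives the result.
Final answer: 26669


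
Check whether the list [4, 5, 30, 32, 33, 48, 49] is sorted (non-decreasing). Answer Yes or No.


Check consecutive pairs:
  4 <= 5? True
  5 <= 30? True
  30 <= 32? True
  32 <= 33? True
  33 <= 48? True
  48 <= 49? True
Every consecutive pair is in order, so the list is non-decreasing.
Final answer: Yes


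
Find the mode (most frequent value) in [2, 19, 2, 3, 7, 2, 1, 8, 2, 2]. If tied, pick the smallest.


Count the frequency of each value:
  1 appears 1 time(s)
  2 appears 5 time(s)
  3 appears 1 time(s)
  7 appears 1 time(s)
  8 appears 1 time(s)
  19 appears 1 time(s)
Maximum frequency is 5.
Only 2 reaches that frequency, so it is the mode.
Final answer: 2


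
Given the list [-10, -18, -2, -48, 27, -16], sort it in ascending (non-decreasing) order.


Original list: [-10, -18, -2, -48, 27, -16]
Repeatedly take the smallest remaining element:
  Remaining [-10, -18, -2, -48, 27, -16] -> smallest is -48
  Remaining [-10, -18, -2, 27, -16] -> smallest is -18
  Remaining [-10, -2, 27, -16] -> smallest is -16
  Remaining [-10, -2, 27] -> smallest is -10
  Remaining [-2, 27] -> smallest is -2
  Remaining [27] -> smallest is 27
Collecting the picks in order gives the sorted list.
Final answer: [-48, -18, -16, -10, -2, 27]


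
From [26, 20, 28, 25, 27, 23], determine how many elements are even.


Check each element:
  26 is even
  20 is even
  28 is even
  25 is odd
  27 is odd
  23 is odd
Evens: [26, 20, 28]
Count of evens = 3
Final answer: 3


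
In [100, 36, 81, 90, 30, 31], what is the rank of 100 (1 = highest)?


Sort descending: [100, 90, 81, 36, 31, 30]
Find 100 in the sorted list.
100 is at position 1.
Final answer: 1


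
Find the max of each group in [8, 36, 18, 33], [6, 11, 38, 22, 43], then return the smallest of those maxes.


Find max of each group:
  Group 1: [8, 36, 18, 33] -> max = 36
  Group 2: [6, 11, 38, 22, 43] -> max = 43
Maxes: [36, 43]
Minimum of maxes = 36
Final answer: 36


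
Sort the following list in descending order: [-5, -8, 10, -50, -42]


Original list: [-5, -8, 10, -50, -42]
Repeatedly take the largest remaining element:
  Remaining [-5, -8, 10, -50, -42] -> largest is 10
  Remaining [-5, -8, -50, -42] -> largest is -5
  Remaining [-8, -50, -42] -> largest is -8
  Remaining [-50, -42] -> largest is -42
  Remaining [-50] -> largest is -50
Collecting the picks in order gives the descending list.
Final answer: [10, -5, -8, -42, -50]


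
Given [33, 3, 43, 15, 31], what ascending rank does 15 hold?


Sort ascending: [3, 15, 31, 33, 43]
Find 15 in the sorted list.
15 is at position 2 (1-indexed).
Final answer: 2


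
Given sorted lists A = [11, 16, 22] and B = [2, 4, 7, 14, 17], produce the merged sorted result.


List A: [11, 16, 22]
List B: [2, 4, 7, 14, 17]
Repeatedly compare the front elements and take the smaller:
  11 vs 2 -> take 2
  11 vs 4 -> take 4
  11 vs 7 -> take 7
  11 vs 14 -> take 11
  16 vs 14 -> take 14
  16 vs 17 -> take 16
  22 vs 17 -> take 17
  B is exhausted; append the rest of A: [22]
Final answer: [2, 4, 7, 11, 14, 16, 17, 22]


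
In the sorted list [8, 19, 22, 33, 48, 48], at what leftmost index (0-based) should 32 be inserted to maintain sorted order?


List is sorted: [8, 19, 22, 33, 48, 48]
We need the leftmost position where 32 can be inserted, i.e. the first index whose element is >= 32 (or the end of the list if none is).
Binary search with low=0, high=6 (0-based indices):
  low=0, high=6, mid=3: a[3]=33 >= 32, so high = 3
  low=0, high=3, mid=1: a[1]=19 < 32, so low = 2
  low=2, high=3, mid=2: a[2]=22 < 32, so low = 3
Now low = high = 3, so the insertion index is 3.
Final answer: 3


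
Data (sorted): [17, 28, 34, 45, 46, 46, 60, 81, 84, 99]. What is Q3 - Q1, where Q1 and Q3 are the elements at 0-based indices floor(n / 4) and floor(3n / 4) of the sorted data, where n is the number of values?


The data has n = 10 elements.
Q1 index = floor(10 / 4) = floor(2.5) = 2; Q3 index = floor(3 * 10 / 4) = floor(7.5) = 7
Q1 = element at index 2 = 34
Q3 = element at index 7 = 81
IQR = 81 - 34 = 47
Final answer: 47


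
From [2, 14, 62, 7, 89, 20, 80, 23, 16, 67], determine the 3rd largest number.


Sort descending: [89, 80, 67, 62, 23, 20, 16, 14, 7, 2]
The 3rd element (1-indexed) is at index 2.
Value = 67
Final answer: 67


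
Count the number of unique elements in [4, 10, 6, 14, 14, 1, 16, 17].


List all unique values:
Distinct values: [1, 4, 6, 10, 14, 16, 17]
Count = 7
Final answer: 7


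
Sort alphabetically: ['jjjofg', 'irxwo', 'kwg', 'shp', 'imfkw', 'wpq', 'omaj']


Compare strings character by character (the first differing letter decides):
  'imfkw' < 'irxwo' since 'm' < 'r' at position 2
  'irxwo' < 'jjjofg' since 'i' < 'j' at position 1
  'jjjofg' < 'kwg' since 'j' < 'k' at position 1
  'kwg' < 'omaj' since 'k' < 'o' at position 1
  'omaj' < 'shp' since 'o' < 's' at position 1
  'shp' < 'wpq' since 's' < 'w' at position 1
Chaining these comparisons gives the alphabetical order.
Final answer: ['imfkw', 'irxwo', 'jjjofg', 'kwg', 'omaj', 'shp', 'wpq']


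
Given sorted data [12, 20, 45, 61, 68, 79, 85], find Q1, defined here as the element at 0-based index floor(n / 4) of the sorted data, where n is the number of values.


The list has n = 7 elements.
Q1 index = floor(7 / 4) = floor(1.75) = 1
Counting from index 0 in the sorted data, the element at index 1 is 20.
Final answer: 20


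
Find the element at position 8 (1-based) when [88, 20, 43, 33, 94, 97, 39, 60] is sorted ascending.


Sort ascending: [20, 33, 39, 43, 60, 88, 94, 97]
The 8th element (1-indexed) is at index 7.
Value = 97
Final answer: 97


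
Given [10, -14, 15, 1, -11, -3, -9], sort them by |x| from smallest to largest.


Compute absolute values:
  |10| = 10
  |-14| = 14
  |15| = 15
  |1| = 1
  |-11| = 11
  |-3| = 3
  |-9| = 9
Absolute values in increasing order: 1 < 3 < 9 < 10 < 11 < 14 < 15
Listing the original numbers in that order gives the answer.
Final answer: [1, -3, -9, 10, -11, -14, 15]


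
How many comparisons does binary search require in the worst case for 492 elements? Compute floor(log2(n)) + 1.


Binary search halves the search space each step.
Maximum comparisons = floor(log2(492)) + 1
log2(492) = 8.9425
floor(log2(492)) = 8, so 8 + 1 = 9
Final answer: 9


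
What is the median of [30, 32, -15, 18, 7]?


First, sort the list: [-15, 7, 18, 30, 32]
The list has 5 elements (odd count).
The middle index is 2 (0-based), and the element there is 18.
Final answer: 18


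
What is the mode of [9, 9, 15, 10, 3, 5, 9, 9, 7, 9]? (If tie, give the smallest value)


Count the frequency of each value:
  3 appears 1 time(s)
  5 appears 1 time(s)
  7 appears 1 time(s)
  9 appears 5 time(s)
  10 appears 1 time(s)
  15 appears 1 time(s)
Maximum frequency is 5.
Only 9 reaches that frequency, so it is the mode.
Final answer: 9


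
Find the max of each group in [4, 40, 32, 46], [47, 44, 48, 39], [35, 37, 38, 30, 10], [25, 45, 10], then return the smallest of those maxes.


Find max of each group:
  Group 1: [4, 40, 32, 46] -> max = 46
  Group 2: [47, 44, 48, 39] -> max = 48
  Group 3: [35, 37, 38, 30, 10] -> max = 38
  Group 4: [25, 45, 10] -> max = 45
Maxes: [46, 48, 38, 45]
Minimum of maxes = 38
Final answer: 38


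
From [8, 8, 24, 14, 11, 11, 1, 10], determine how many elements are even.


Check each element:
  8 is even
  8 is even
  24 is even
  14 is even
  11 is odd
  11 is odd
  1 is odd
  10 is even
Evens: [8, 8, 24, 14, 10]
Count of evens = 5
Final answer: 5


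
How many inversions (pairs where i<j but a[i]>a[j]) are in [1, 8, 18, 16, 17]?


For each element, count the later elements that are smaller than it:
  1 (index 0): smaller elements after it = [] -> 0
  8 (index 1): smaller elements after it = [] -> 0
  18 (index 2): smaller elements after it = [16, 17] -> 2
  16 (index 3): smaller elements after it = [] -> 0
Total inversions = 0 + 0 + 2 + 0 = 2
Final answer: 2


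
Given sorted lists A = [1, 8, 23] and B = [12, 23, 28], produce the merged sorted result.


List A: [1, 8, 23]
List B: [12, 23, 28]
Repeatedly compare the front elements and take the smaller:
  1 vs 12 -> take 1
  8 vs 12 -> take 8
  23 vs 12 -> take 12
  23 vs 23 -> take 23
  A is exhausted; append the rest of B: [23, 28]
Final answer: [1, 8, 12, 23, 23, 28]


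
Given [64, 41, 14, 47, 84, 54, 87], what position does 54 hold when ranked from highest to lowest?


Sort descending: [87, 84, 64, 54, 47, 41, 14]
Find 54 in the sorted list.
54 is at position 4.
Final answer: 4


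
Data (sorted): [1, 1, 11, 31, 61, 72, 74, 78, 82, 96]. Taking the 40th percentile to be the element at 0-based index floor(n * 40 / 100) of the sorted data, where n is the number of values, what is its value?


The dataset has n = 10 elements.
Index = floor(10 * 40 / 100) = floor(400 / 100) = floor(4) = 4
Counting from index 0 in the sorted data, the element at index 4 is 61.
Final answer: 61


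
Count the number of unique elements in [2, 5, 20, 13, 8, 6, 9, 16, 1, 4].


List all unique values:
Distinct values: [1, 2, 4, 5, 6, 8, 9, 13, 16, 20]
Count = 10
Final answer: 10


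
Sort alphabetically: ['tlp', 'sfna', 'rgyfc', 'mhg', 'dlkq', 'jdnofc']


Compare strings character by character (the first differing letter decides):
  'dlkq' < 'jdnofc' since 'd' < 'j' at position 1
  'jdnofc' < 'mhg' since 'j' < 'm' at position 1
  'mhg' < 'rgyfc' since 'm' < 'r' at position 1
  'rgyfc' < 'sfna' since 'r' < 's' at position 1
  'sfna' < 'tlp' since 's' < 't' at position 1
Chaining these comparisons gives the alphabetical order.
Final answer: ['dlkq', 'jdnofc', 'mhg', 'rgyfc', 'sfna', 'tlp']


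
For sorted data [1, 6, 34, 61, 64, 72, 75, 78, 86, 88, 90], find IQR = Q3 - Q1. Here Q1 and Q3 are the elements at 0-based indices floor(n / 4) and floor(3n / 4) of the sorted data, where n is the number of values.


The data has n = 11 elements.
Q1 index = floor(11 / 4) = floor(2.75) = 2; Q3 index = floor(3 * 11 / 4) = floor(8.25) = 8
Q1 = element at index 2 = 34
Q3 = element at index 8 = 86
IQR = 86 - 34 = 52
Final answer: 52


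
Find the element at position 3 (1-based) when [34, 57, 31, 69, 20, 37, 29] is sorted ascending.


Sort ascending: [20, 29, 31, 34, 37, 57, 69]
The 3rd element (1-indexed) is at index 2.
Value = 31
Final answer: 31


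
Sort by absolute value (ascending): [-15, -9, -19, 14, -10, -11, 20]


Compute absolute values:
  |-15| = 15
  |-9| = 9
  |-19| = 19
  |14| = 14
  |-10| = 10
  |-11| = 11
  |20| = 20
Absolute values in increasing order: 9 < 10 < 11 < 14 < 15 < 19 < 20
Listing the original numbers in that order gives the answer.
Final answer: [-9, -10, -11, 14, -15, -19, 20]


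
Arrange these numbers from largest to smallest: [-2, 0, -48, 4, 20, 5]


Original list: [-2, 0, -48, 4, 20, 5]
Repeatedly take the largest remaining element:
  Remaining [-2, 0, -48, 4, 20, 5] -> largest is 20
  Remaining [-2, 0, -48, 4, 5] -> largest is 5
  Remaining [-2, 0, -48, 4] -> largest is 4
  Remaining [-2, 0, -48] -> largest is 0
  Remaining [-2, -48] -> largest is -2
  Remaining [-48] -> largest is -48
Collecting the picks in order gives the descending list.
Final answer: [20, 5, 4, 0, -2, -48]


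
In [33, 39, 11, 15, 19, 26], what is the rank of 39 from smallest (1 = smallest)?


Sort ascending: [11, 15, 19, 26, 33, 39]
Find 39 in the sorted list.
39 is at position 6 (1-indexed).
Final answer: 6


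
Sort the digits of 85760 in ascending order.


The number 85760 has digits: 8, 5, 7, 6, 0
Sorted: 0, 5, 6, 7, 8
Joining the sorted digits gives the result.
Final answer: 05678


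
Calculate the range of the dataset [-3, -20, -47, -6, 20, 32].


Maximum value: 32
Minimum value: -47
Range = 32 - (-47) = 79
Final answer: 79


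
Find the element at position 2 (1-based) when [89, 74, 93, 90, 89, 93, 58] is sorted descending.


Sort descending: [93, 93, 90, 89, 89, 74, 58]
The 2nd element (1-indexed) is at index 1.
Value = 93
Final answer: 93


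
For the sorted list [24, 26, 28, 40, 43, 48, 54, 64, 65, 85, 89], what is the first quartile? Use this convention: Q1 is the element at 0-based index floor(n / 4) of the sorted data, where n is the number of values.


The list has n = 11 elements.
Q1 index = floor(11 / 4) = floor(2.75) = 2
Counting from index 0 in the sorted data, the element at index 2 is 28.
Final answer: 28


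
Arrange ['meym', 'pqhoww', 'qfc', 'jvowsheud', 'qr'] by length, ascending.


Compute lengths:
  'meym' has length 4
  'pqhoww' has length 6
  'qfc' has length 3
  'jvowsheud' has length 9
  'qr' has length 2
Lengths in increasing order: 2 < 3 < 4 < 6 < 9
Listing the words in that order gives the answer.
Final answer: ['qr', 'qfc', 'meym', 'pqhoww', 'jvowsheud']


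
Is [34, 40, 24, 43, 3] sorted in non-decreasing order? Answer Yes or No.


Check consecutive pairs:
  34 <= 40? True
  40 <= 24? False
  24 <= 43? True
  43 <= 3? False
2 consecutive pair(s) are out of order, so the list is not sorted.
Final answer: No


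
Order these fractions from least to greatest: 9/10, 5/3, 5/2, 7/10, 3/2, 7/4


Convert to decimal for comparison:
  9/10 = 0.9
  5/3 = 1.6667
  5/2 = 2.5
  7/10 = 0.7
  3/2 = 1.5
  7/4 = 1.75
Decimals in increasing order: 0.7 < 0.9 < 1.5 < 1.6667 < 1.75 < 2.5
Writing each back as its fraction gives the sorted order.
Final answer: 7/10, 9/10, 3/2, 5/3, 7/4, 5/2


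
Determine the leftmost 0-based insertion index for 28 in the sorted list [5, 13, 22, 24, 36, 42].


List is sorted: [5, 13, 22, 24, 36, 42]
We need the leftmost position where 28 can be inserted, i.e. the first index whose element is >= 28 (or the end of the list if none is).
Binary search with low=0, high=6 (0-based indices):
  low=0, high=6, mid=3: a[3]=24 < 28, so low = 4
  low=4, high=6, mid=5: a[5]=42 >= 28, so high = 5
  low=4, high=5, mid=4: a[4]=36 >= 28, so high = 4
Now low = high = 4, so the insertion index is 4.
Final answer: 4


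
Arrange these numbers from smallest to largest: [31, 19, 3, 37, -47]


Original list: [31, 19, 3, 37, -47]
Repeatedly take the smallest remaining element:
  Remaining [31, 19, 3, 37, -47] -> smallest is -47
  Remaining [31, 19, 3, 37] -> smallest is 3
  Remaining [31, 19, 37] -> smallest is 19
  Remaining [31, 37] -> smallest is 31
  Remaining [37] -> smallest is 37
Collecting the picks in order gives the sorted list.
Final answer: [-47, 3, 19, 31, 37]


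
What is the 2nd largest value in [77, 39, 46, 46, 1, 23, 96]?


Sort descending: [96, 77, 46, 46, 39, 23, 1]
The 2nd element (1-indexed) is at index 1.
Value = 77
Final answer: 77


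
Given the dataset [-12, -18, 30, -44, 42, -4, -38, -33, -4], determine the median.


First, sort the list: [-44, -38, -33, -18, -12, -4, -4, 30, 42]
The list has 9 elements (odd count).
The middle index is 4 (0-based), and the element there is -12.
Final answer: -12


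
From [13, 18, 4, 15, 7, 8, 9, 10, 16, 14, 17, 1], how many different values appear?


List all unique values:
Distinct values: [1, 4, 7, 8, 9, 10, 13, 14, 15, 16, 17, 18]
Count = 12
Final answer: 12


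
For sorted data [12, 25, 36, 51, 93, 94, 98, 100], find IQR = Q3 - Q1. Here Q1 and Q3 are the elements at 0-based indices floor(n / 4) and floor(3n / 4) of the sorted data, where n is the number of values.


The data has n = 8 elements.
Q1 index = floor(8 / 4) = floor(2) = 2; Q3 index = floor(3 * 8 / 4) = floor(6) = 6
Q1 = element at index 2 = 36
Q3 = element at index 6 = 98
IQR = 98 - 36 = 62
Final answer: 62


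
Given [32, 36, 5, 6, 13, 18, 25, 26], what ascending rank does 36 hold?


Sort ascending: [5, 6, 13, 18, 25, 26, 32, 36]
Find 36 in the sorted list.
36 is at position 8 (1-indexed).
Final answer: 8


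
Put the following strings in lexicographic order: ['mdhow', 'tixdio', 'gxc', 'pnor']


Compare strings character by character (the first differing letter decides):
  'gxc' < 'mdhow' since 'g' < 'm' at position 1
  'mdhow' < 'pnor' since 'm' < 'p' at position 1
  'pnor' < 'tixdio' since 'p' < 't' at position 1
Chaining these comparisons gives the alphabetical order.
Final answer: ['gxc', 'mdhow', 'pnor', 'tixdio']


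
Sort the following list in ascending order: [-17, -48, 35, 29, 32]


Original list: [-17, -48, 35, 29, 32]
Repeatedly take the smallest remaining element:
  Remaining [-17, -48, 35, 29, 32] -> smallest is -48
  Remaining [-17, 35, 29, 32] -> smallest is -17
  Remaining [35, 29, 32] -> smallest is 29
  Remaining [35, 32] -> smallest is 32
  Remaining [35] -> smallest is 35
Collecting the picks in order gives the sorted list.
Final answer: [-48, -17, 29, 32, 35]


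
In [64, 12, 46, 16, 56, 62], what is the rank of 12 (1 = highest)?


Sort descending: [64, 62, 56, 46, 16, 12]
Find 12 in the sorted list.
12 is at position 6.
Final answer: 6


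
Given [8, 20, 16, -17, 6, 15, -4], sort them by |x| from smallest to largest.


Compute absolute values:
  |8| = 8
  |20| = 20
  |16| = 16
  |-17| = 17
  |6| = 6
  |15| = 15
  |-4| = 4
Absolute values in increasing order: 4 < 6 < 8 < 15 < 16 < 17 < 20
Listing the original numbers in that order gives the answer.
Final answer: [-4, 6, 8, 15, 16, -17, 20]


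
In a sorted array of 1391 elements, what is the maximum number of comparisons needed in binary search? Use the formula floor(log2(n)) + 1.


Binary search halves the search space each step.
Maximum comparisons = floor(log2(1391)) + 1
log2(1391) = 10.4419
floor(log2(1391)) = 10, so 10 + 1 = 11
Final answer: 11


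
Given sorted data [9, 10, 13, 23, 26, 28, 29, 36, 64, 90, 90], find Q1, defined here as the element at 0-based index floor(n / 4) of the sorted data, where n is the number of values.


The list has n = 11 elements.
Q1 index = floor(11 / 4) = floor(2.75) = 2
Counting from index 0 in the sorted data, the element at index 2 is 13.
Final answer: 13


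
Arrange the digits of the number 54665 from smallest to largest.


The number 54665 has digits: 5, 4, 6, 6, 5
Sorted: 4, 5, 5, 6, 6
Joining the sorted digits gives the result.
Final answer: 45566


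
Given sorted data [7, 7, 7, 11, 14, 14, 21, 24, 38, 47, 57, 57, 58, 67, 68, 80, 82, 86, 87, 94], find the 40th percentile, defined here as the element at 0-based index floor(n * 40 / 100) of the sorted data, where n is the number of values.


The dataset has n = 20 elements.
Index = floor(20 * 40 / 100) = floor(800 / 100) = floor(8) = 8
Counting from index 0 in the sorted data, the element at index 8 is 38.
Final answer: 38


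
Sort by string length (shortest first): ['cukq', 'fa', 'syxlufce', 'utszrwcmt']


Compute lengths:
  'cukq' has length 4
  'fa' has length 2
  'syxlufce' has length 8
  'utszrwcmt' has length 9
Lengths in increasing order: 2 < 4 < 8 < 9
Listing the words in that order gives the answer.
Final answer: ['fa', 'cukq', 'syxlufce', 'utszrwcmt']


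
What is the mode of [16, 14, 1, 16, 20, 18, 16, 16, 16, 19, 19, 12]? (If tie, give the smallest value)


Count the frequency of each value:
  1 appears 1 time(s)
  12 appears 1 time(s)
  14 appears 1 time(s)
  16 appears 5 time(s)
  18 appears 1 time(s)
  19 appears 2 time(s)
  20 appears 1 time(s)
Maximum frequency is 5.
Only 16 reaches that frequency, so it is the mode.
Final answer: 16


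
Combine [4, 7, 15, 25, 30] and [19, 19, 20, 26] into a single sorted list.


List A: [4, 7, 15, 25, 30]
List B: [19, 19, 20, 26]
Repeatedly compare the front elements and take the smaller:
  4 vs 19 -> take 4
  7 vs 19 -> take 7
  15 vs 19 -> take 15
  25 vs 19 -> take 19
  25 vs 19 -> take 19
  25 vs 20 -> take 20
  25 vs 26 -> take 25
  30 vs 26 -> take 26
  B is exhausted; append the rest of A: [30]
Final answer: [4, 7, 15, 19, 19, 20, 25, 26, 30]


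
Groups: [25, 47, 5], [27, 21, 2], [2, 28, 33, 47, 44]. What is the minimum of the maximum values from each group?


Find max of each group:
  Group 1: [25, 47, 5] -> max = 47
  Group 2: [27, 21, 2] -> max = 27
  Group 3: [2, 28, 33, 47, 44] -> max = 47
Maxes: [47, 27, 47]
Minimum of maxes = 27
Final answer: 27


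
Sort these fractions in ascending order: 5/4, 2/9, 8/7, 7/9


Convert to decimal for comparison:
  5/4 = 1.25
  2/9 = 0.2222
  8/7 = 1.1429
  7/9 = 0.7778
Decimals in increasing order: 0.2222 < 0.7778 < 1.1429 < 1.25
Writing each back as its fraction gives the sorted order.
Final answer: 2/9, 7/9, 8/7, 5/4


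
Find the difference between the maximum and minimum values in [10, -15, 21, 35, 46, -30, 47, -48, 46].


Maximum value: 47
Minimum value: -48
Range = 47 - (-48) = 95
Final answer: 95


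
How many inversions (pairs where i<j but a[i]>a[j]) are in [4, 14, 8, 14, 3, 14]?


For each element, count the later elements that are smaller than it:
  4 (index 0): smaller elements after it = [3] -> 1
  14 (index 1): smaller elements after it = [8, 3] -> 2
  8 (index 2): smaller elements after it = [3] -> 1
  14 (index 3): smaller elements after it = [3] -> 1
  3 (index 4): smaller elements after it = [] -> 0
Total inversions = 1 + 2 + 1 + 1 + 0 = 5
Final answer: 5


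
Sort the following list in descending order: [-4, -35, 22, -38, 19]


Original list: [-4, -35, 22, -38, 19]
Repeatedly take the largest remaining element:
  Remaining [-4, -35, 22, -38, 19] -> largest is 22
  Remaining [-4, -35, -38, 19] -> largest is 19
  Remaining [-4, -35, -38] -> largest is -4
  Remaining [-35, -38] -> largest is -35
  Remaining [-38] -> largest is -38
Collecting the picks in order gives the descending list.
Final answer: [22, 19, -4, -35, -38]


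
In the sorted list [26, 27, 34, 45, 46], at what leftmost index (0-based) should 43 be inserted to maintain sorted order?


List is sorted: [26, 27, 34, 45, 46]
We need the leftmost position where 43 can be inserted, i.e. the first index whose element is >= 43 (or the end of the list if none is).
Binary search with low=0, high=5 (0-based indices):
  low=0, high=5, mid=2: a[2]=34 < 43, so low = 3
  low=3, high=5, mid=4: a[4]=46 >= 43, so high = 4
  low=3, high=4, mid=3: a[3]=45 >= 43, so high = 3
Now low = high = 3, so the insertion index is 3.
Final answer: 3


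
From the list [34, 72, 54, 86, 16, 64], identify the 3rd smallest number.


Sort ascending: [16, 34, 54, 64, 72, 86]
The 3rd element (1-indexed) is at index 2.
Value = 54
Final answer: 54


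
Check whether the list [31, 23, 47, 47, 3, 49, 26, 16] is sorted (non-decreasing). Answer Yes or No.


Check consecutive pairs:
  31 <= 23? False
  23 <= 47? True
  47 <= 47? True
  47 <= 3? False
  3 <= 49? True
  49 <= 26? False
  26 <= 16? False
4 consecutive pair(s) are out of order, so the list is not sorted.
Final answer: No


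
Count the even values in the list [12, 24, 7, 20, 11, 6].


Check each element:
  12 is even
  24 is even
  7 is odd
  20 is even
  11 is odd
  6 is even
Evens: [12, 24, 20, 6]
Count of evens = 4
Final answer: 4


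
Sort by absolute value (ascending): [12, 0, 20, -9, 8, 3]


Compute absolute values:
  |12| = 12
  |0| = 0
  |20| = 20
  |-9| = 9
  |8| = 8
  |3| = 3
Absolute values in increasing order: 0 < 3 < 8 < 9 < 12 < 20
Listing the original numbers in that order gives the answer.
Final answer: [0, 3, 8, -9, 12, 20]


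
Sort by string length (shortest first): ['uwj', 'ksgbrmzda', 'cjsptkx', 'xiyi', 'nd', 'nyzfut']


Compute lengths:
  'uwj' has length 3
  'ksgbrmzda' has length 9
  'cjsptkx' has length 7
  'xiyi' has length 4
  'nd' has length 2
  'nyzfut' has length 6
Lengths in increasing order: 2 < 3 < 4 < 6 < 7 < 9
Listing the words in that order gives the answer.
Final answer: ['nd', 'uwj', 'xiyi', 'nyzfut', 'cjsptkx', 'ksgbrmzda']


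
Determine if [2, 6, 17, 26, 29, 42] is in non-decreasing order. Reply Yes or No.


Check consecutive pairs:
  2 <= 6? True
  6 <= 17? True
  17 <= 26? True
  26 <= 29? True
  29 <= 42? True
Every consecutive pair is in order, so the list is non-decreasing.
Final answer: Yes


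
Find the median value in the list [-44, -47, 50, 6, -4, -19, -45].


First, sort the list: [-47, -45, -44, -19, -4, 6, 50]
The list has 7 elements (odd count).
The middle index is 3 (0-based), and the element there is -19.
Final answer: -19


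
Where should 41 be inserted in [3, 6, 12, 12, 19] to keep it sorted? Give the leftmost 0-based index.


List is sorted: [3, 6, 12, 12, 19]
We need the leftmost position where 41 can be inserted, i.e. the first index whose element is >= 41 (or the end of the list if none is).
Binary search with low=0, high=5 (0-based indices):
  low=0, high=5, mid=2: a[2]=12 < 41, so low = 3
  low=3, high=5, mid=4: a[4]=19 < 41, so low = 5
Now low = high = 5, so the insertion index is 5.
Final answer: 5


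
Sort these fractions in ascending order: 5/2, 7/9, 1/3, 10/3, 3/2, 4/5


Convert to decimal for comparison:
  5/2 = 2.5
  7/9 = 0.7778
  1/3 = 0.3333
  10/3 = 3.3333
  3/2 = 1.5
  4/5 = 0.8
Decimals in increasing order: 0.3333 < 0.7778 < 0.8 < 1.5 < 2.5 < 3.3333
Writing each back as its fraction gives the sorted order.
Final answer: 1/3, 7/9, 4/5, 3/2, 5/2, 10/3


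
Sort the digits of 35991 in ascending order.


The number 35991 has digits: 3, 5, 9, 9, 1
Sorted: 1, 3, 5, 9, 9
Joining the sorted digits gives the result.
Final answer: 13599


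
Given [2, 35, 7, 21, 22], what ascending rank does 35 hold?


Sort ascending: [2, 7, 21, 22, 35]
Find 35 in the sorted list.
35 is at position 5 (1-indexed).
Final answer: 5


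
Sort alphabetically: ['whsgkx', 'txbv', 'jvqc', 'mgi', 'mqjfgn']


Compare strings character by character (the first differing letter decides):
  'jvqc' < 'mgi' since 'j' < 'm' at position 1
  'mgi' < 'mqjfgn' since 'g' < 'q' at position 2
  'mqjfgn' < 'txbv' since 'm' < 't' at position 1
  'txbv' < 'whsgkx' since 't' < 'w' at position 1
Chaining these comparisons gives the alphabetical order.
Final answer: ['jvqc', 'mgi', 'mqjfgn', 'txbv', 'whsgkx']


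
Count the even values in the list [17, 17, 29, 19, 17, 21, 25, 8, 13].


Check each element:
  17 is odd
  17 is odd
  29 is odd
  19 is odd
  17 is odd
  21 is odd
  25 is odd
  8 is even
  13 is odd
Evens: [8]
Count of evens = 1
Final answer: 1


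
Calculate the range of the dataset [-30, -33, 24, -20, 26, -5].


Maximum value: 26
Minimum value: -33
Range = 26 - (-33) = 59
Final answer: 59


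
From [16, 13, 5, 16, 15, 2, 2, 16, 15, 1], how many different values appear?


List all unique values:
Distinct values: [1, 2, 5, 13, 15, 16]
Count = 6
Final answer: 6


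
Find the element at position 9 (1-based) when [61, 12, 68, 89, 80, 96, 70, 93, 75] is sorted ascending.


Sort ascending: [12, 61, 68, 70, 75, 80, 89, 93, 96]
The 9th element (1-indexed) is at index 8.
Value = 96
Final answer: 96


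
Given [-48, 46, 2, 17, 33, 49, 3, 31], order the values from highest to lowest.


Original list: [-48, 46, 2, 17, 33, 49, 3, 31]
Repeatedly take the largest remaining element:
  Remaining [-48, 46, 2, 17, 33, 49, 3, 31] -> largest is 49
  Remaining [-48, 46, 2, 17, 33, 3, 31] -> largest is 46
  Remaining [-48, 2, 17, 33, 3, 31] -> largest is 33
  Remaining [-48, 2, 17, 3, 31] -> largest is 31
  Remaining [-48, 2, 17, 3] -> largest is 17
  Remaining [-48, 2, 3] -> largest is 3
  Remaining [-48, 2] -> largest is 2
  Remaining [-48] -> largest is -48
Collecting the picks in order gives the descending list.
Final answer: [49, 46, 33, 31, 17, 3, 2, -48]


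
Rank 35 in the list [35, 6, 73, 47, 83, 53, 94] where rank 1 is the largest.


Sort descending: [94, 83, 73, 53, 47, 35, 6]
Find 35 in the sorted list.
35 is at position 6.
Final answer: 6


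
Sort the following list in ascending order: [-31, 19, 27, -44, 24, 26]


Original list: [-31, 19, 27, -44, 24, 26]
Repeatedly take the smallest remaining element:
  Remaining [-31, 19, 27, -44, 24, 26] -> smallest is -44
  Remaining [-31, 19, 27, 24, 26] -> smallest is -31
  Remaining [19, 27, 24, 26] -> smallest is 19
  Remaining [27, 24, 26] -> smallest is 24
  Remaining [27, 26] -> smallest is 26
  Remaining [27] -> smallest is 27
Collecting the picks in order gives the sorted list.
Final answer: [-44, -31, 19, 24, 26, 27]


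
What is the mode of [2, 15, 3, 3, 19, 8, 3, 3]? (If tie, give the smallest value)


Count the frequency of each value:
  2 appears 1 time(s)
  3 appears 4 time(s)
  8 appears 1 time(s)
  15 appears 1 time(s)
  19 appears 1 time(s)
Maximum frequency is 4.
Only 3 reaches that frequency, so it is the mode.
Final answer: 3


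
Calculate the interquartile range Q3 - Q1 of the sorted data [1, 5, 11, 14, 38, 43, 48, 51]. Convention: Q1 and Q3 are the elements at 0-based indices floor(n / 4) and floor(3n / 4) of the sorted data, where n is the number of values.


The data has n = 8 elements.
Q1 index = floor(8 / 4) = floor(2) = 2; Q3 index = floor(3 * 8 / 4) = floor(6) = 6
Q1 = element at index 2 = 11
Q3 = element at index 6 = 48
IQR = 48 - 11 = 37
Final answer: 37


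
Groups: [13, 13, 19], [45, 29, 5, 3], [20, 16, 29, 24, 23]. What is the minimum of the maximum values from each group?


Find max of each group:
  Group 1: [13, 13, 19] -> max = 19
  Group 2: [45, 29, 5, 3] -> max = 45
  Group 3: [20, 16, 29, 24, 23] -> max = 29
Maxes: [19, 45, 29]
Minimum of maxes = 19
Final answer: 19


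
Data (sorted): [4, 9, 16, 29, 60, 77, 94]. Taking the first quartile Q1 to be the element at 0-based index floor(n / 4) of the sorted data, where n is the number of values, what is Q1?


The list has n = 7 elements.
Q1 index = floor(7 / 4) = floor(1.75) = 1
Counting from index 0 in the sorted data, the element at index 1 is 9.
Final answer: 9


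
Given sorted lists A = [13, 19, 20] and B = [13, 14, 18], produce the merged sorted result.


List A: [13, 19, 20]
List B: [13, 14, 18]
Repeatedly compare the front elements and take the smaller:
  13 vs 13 -> take 13
  19 vs 13 -> take 13
  19 vs 14 -> take 14
  19 vs 18 -> take 18
  B is exhausted; append the rest of A: [19, 20]
Final answer: [13, 13, 14, 18, 19, 20]


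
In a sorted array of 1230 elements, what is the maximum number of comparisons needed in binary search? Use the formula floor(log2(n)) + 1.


Binary search halves the search space each step.
Maximum comparisons = floor(log2(1230)) + 1
log2(1230) = 10.2644
floor(log2(1230)) = 10, so 10 + 1 = 11
Final answer: 11


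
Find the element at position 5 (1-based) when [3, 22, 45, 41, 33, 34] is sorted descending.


Sort descending: [45, 41, 34, 33, 22, 3]
The 5th element (1-indexed) is at index 4.
Value = 22
Final answer: 22


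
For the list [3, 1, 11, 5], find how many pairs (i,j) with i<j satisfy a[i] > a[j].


For each element, count the later elements that are smaller than it:
  3 (index 0): smaller elements after it = [1] -> 1
  1 (index 1): smaller elements after it = [] -> 0
  11 (index 2): smaller elements after it = [5] -> 1
Total inversions = 1 + 0 + 1 = 2
Final answer: 2


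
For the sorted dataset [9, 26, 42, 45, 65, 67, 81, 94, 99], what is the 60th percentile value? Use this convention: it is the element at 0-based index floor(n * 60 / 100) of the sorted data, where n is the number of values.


The dataset has n = 9 elements.
Index = floor(9 * 60 / 100) = floor(540 / 100) = floor(5.4) = 5
Counting from index 0 in the sorted data, the element at index 5 is 67.
Final answer: 67


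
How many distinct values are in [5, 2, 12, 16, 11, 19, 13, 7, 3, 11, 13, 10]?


List all unique values:
Distinct values: [2, 3, 5, 7, 10, 11, 12, 13, 16, 19]
Count = 10
Final answer: 10


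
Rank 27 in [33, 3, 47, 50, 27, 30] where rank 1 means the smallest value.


Sort ascending: [3, 27, 30, 33, 47, 50]
Find 27 in the sorted list.
27 is at position 2 (1-indexed).
Final answer: 2


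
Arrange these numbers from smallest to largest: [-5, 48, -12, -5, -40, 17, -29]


Original list: [-5, 48, -12, -5, -40, 17, -29]
Repeatedly take the smallest remaining element:
  Remaining [-5, 48, -12, -5, -40, 17, -29] -> smallest is -40
  Remaining [-5, 48, -12, -5, 17, -29] -> smallest is -29
  Remaining [-5, 48, -12, -5, 17] -> smallest is -12
  Remaining [-5, 48, -5, 17] -> smallest is -5
  Remaining [48, -5, 17] -> smallest is -5
  Remaining [48, 17] -> smallest is 17
  Remaining [48] -> smallest is 48
Collecting the picks in order gives the sorted list.
Final answer: [-40, -29, -12, -5, -5, 17, 48]


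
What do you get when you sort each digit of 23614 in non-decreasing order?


The number 23614 has digits: 2, 3, 6, 1, 4
Sorted: 1, 2, 3, 4, 6
Joining the sorted digits gives the result.
Final answer: 12346


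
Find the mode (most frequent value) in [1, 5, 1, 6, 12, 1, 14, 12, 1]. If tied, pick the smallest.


Count the frequency of each value:
  1 appears 4 time(s)
  5 appears 1 time(s)
  6 appears 1 time(s)
  12 appears 2 time(s)
  14 appears 1 time(s)
Maximum frequency is 4.
Only 1 reaches that frequency, so it is the mode.
Final answer: 1


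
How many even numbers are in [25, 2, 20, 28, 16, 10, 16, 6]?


Check each element:
  25 is odd
  2 is even
  20 is even
  28 is even
  16 is even
  10 is even
  16 is even
  6 is even
Evens: [2, 20, 28, 16, 10, 16, 6]
Count of evens = 7
Final answer: 7


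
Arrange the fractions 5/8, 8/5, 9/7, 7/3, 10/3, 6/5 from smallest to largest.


Convert to decimal for comparison:
  5/8 = 0.625
  8/5 = 1.6
  9/7 = 1.2857
  7/3 = 2.3333
  10/3 = 3.3333
  6/5 = 1.2
Decimals in increasing order: 0.625 < 1.2 < 1.2857 < 1.6 < 2.3333 < 3.3333
Writing each back as its fraction gives the sorted order.
Final answer: 5/8, 6/5, 9/7, 8/5, 7/3, 10/3


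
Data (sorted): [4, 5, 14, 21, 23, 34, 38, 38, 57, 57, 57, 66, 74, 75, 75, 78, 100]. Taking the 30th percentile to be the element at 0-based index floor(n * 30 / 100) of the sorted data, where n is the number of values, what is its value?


The dataset has n = 17 elements.
Index = floor(17 * 30 / 100) = floor(510 / 100) = floor(5.1) = 5
Counting from index 0 in the sorted data, the element at index 5 is 34.
Final answer: 34


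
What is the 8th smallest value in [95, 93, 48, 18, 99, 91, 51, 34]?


Sort ascending: [18, 34, 48, 51, 91, 93, 95, 99]
The 8th element (1-indexed) is at index 7.
Value = 99
Final answer: 99


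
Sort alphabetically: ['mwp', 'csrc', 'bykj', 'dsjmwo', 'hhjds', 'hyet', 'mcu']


Compare strings character by character (the first differing letter decides):
  'bykj' < 'csrc' since 'b' < 'c' at position 1
  'csrc' < 'dsjmwo' since 'c' < 'd' at position 1
  'dsjmwo' < 'hhjds' since 'd' < 'h' at position 1
  'hhjds' < 'hyet' since 'h' < 'y' at position 2
  'hyet' < 'mcu' since 'h' < 'm' at position 1
  'mcu' < 'mwp' since 'c' < 'w' at position 2
Chaining these comparisons gives the alphabetical order.
Final answer: ['bykj', 'csrc', 'dsjmwo', 'hhjds', 'hyet', 'mcu', 'mwp']


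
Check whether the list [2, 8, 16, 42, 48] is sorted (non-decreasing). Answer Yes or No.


Check consecutive pairs:
  2 <= 8? True
  8 <= 16? True
  16 <= 42? True
  42 <= 48? True
Every consecutive pair is in order, so the list is non-decreasing.
Final answer: Yes


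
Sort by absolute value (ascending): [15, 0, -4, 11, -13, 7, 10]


Compute absolute values:
  |15| = 15
  |0| = 0
  |-4| = 4
  |11| = 11
  |-13| = 13
  |7| = 7
  |10| = 10
Absolute values in increasing order: 0 < 4 < 7 < 10 < 11 < 13 < 15
Listing the original numbers in that order gives the answer.
Final answer: [0, -4, 7, 10, 11, -13, 15]


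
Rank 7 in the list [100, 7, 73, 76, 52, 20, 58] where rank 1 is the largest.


Sort descending: [100, 76, 73, 58, 52, 20, 7]
Find 7 in the sorted list.
7 is at position 7.
Final answer: 7


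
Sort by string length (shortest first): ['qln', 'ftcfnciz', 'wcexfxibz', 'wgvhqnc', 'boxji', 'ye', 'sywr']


Compute lengths:
  'qln' has length 3
  'ftcfnciz' has length 8
  'wcexfxibz' has length 9
  'wgvhqnc' has length 7
  'boxji' has length 5
  'ye' has length 2
  'sywr' has length 4
Lengths in increasing order: 2 < 3 < 4 < 5 < 7 < 8 < 9
Listing the words in that order gives the answer.
Final answer: ['ye', 'qln', 'sywr', 'boxji', 'wgvhqnc', 'ftcfnciz', 'wcexfxibz']


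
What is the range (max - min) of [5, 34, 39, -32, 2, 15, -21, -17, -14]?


Maximum value: 39
Minimum value: -32
Range = 39 - (-32) = 71
Final answer: 71


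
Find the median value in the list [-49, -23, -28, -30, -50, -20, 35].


First, sort the list: [-50, -49, -30, -28, -23, -20, 35]
The list has 7 elements (odd count).
The middle index is 3 (0-based), and the element there is -28.
Final answer: -28
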